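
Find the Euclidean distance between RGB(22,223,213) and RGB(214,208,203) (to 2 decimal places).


d = √[(R₁-R₂)² + (G₁-G₂)² + (B₁-B₂)²]
d = √[(22-214)² + (223-208)² + (213-203)²]
d = √[36864 + 225 + 100]
d = √37189
d ≈ 192.84


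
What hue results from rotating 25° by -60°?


New hue = (H + rotation) mod 360
New hue = (25 -60) mod 360
= -35 mod 360
= 325°


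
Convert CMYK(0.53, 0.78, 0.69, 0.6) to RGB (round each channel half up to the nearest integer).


R = 255 × (1-C) × (1-K) = 255 × 0.47 × 0.40 = 47.94 → 48
G = 255 × (1-M) × (1-K) = 255 × 0.22 × 0.40 = 22.44 → 22
B = 255 × (1-Y) × (1-K) = 255 × 0.31 × 0.40 = 31.62 → 32
= RGB(48, 22, 32)


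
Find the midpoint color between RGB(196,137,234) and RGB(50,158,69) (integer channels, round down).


Midpoint: each channel = ⌊(C₁+C₂)/2⌋
R: ⌊(196+50)/2⌋ = 123
G: ⌊(137+158)/2⌋ = 147
B: ⌊(234+69)/2⌋ = 151
= RGB(123, 147, 151)


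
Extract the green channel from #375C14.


Color: #375C14
R = 37 = 55
G = 5C = 92
B = 14 = 20
Green = 92


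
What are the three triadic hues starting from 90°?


Triadic: equally spaced at 120° intervals
H1 = 90°
H2 = (90 + 120) mod 360 = 210°
H3 = (90 + 240) mod 360 = 330°
Triadic = 90°, 210°, 330°


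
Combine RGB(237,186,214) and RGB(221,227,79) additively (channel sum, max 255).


Additive: each channel = min(255, C₁+C₂)
R: 237+221 = 458 → 255
G: 186+227 = 413 → 255
B: 214+79 = 293 → 255
= RGB(255, 255, 255)


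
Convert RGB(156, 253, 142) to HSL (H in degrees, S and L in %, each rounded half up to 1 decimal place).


Normalize: R'=156/255≈0.6118, G'=253/255≈0.9922, B'=142/255≈0.5569
Max=253/255, Min=142/255, Δ=Max-Min=111/255
L = (Max+Min)/2 = (253+142)/510 = 395/510 = 0.77450… → L = 77.5%
L > 0.5 → S = Δ/(2-Max-Min) = 111/(510-253-142) = 111/115 = 0.96521… → S = 96.5%
(the 1/255 factors cancel in S and H, so raw channel differences can be used)
Max is G' → H = 60 × ((B-R)/Δ + 2) = 60 × ((142-156)/111 + 2)
  -14/111 + 2 = -0.1261… + 2 = 1.8738…
  H = 60 × 1.8738… = 112.432…° → H = 112.4°
= HSL(112.4°, 96.5%, 77.5%)


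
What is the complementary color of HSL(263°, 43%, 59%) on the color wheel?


Complement = opposite side of color wheel = hue + 180°
H' = (263 + 180) mod 360 = 83°
S and L unchanged.
= HSL(83°, 43%, 59%)


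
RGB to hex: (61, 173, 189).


R = 61 → 3D (hex)
G = 173 → AD (hex)
B = 189 → BD (hex)
Hex = #3DADBD


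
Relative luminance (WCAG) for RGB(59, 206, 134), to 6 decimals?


Linearize each channel (sRGB transfer function): c = v/255; c_lin = c/12.92 if c ≤ 0.04045, else ((c+0.055)/1.055)^2.4
  R: 59/255 ≈ 0.231373 > 0.04045 → ((0.231373+0.055)/1.055)^2.4 ≈ 0.043735
  G: 206/255 ≈ 0.807843 > 0.04045 → ((0.807843+0.055)/1.055)^2.4 ≈ 0.617207
  B: 134/255 ≈ 0.525490 > 0.04045 → ((0.525490+0.055)/1.055)^2.4 ≈ 0.238398
R_lin = 0.043735, G_lin = 0.617207, B_lin = 0.238398
L = 0.2126×R + 0.7152×G + 0.0722×B
L = 0.2126×0.043735 + 0.7152×0.617207 + 0.0722×0.238398
L ≈ 0.467937


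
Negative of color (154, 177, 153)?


Invert: (255-R, 255-G, 255-B)
R: 255-154 = 101
G: 255-177 = 78
B: 255-153 = 102
= RGB(101, 78, 102)


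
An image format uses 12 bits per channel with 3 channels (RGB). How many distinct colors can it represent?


Total bits = 12 bits/channel × 3 channels = 36 bits
Distinct colors = 2^36
= 68,719,476,736 colors


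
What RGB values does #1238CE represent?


12 → 18 (R)
38 → 56 (G)
CE → 206 (B)
= RGB(18, 56, 206)


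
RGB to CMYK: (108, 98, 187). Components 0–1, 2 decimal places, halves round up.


R'=108/255≈0.4235, G'=98/255≈0.3843, B'=187/255≈0.7333
K = 1 - max(R',G',B') = 1 - 187/255 = 68/255 = 0.26666… → 0.27
(1-R'-K)/(1-K) simplifies to (max-R)/max with max = 187:
C = (187-108)/187 = 79/187 = 0.42245… → 0.42
M = (187-98)/187 = 89/187 = 0.47593… → 0.48
Y = (187-187)/187 = 0/187 = 0 → 0.00
= CMYK(0.42, 0.48, 0.00, 0.27)


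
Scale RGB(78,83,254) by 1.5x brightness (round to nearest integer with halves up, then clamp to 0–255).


Multiply each channel by 1.5, round half up, clamp to [0, 255]
R: 78×1.5 = 117
G: 83×1.5 = 124.5 → round → 125
B: 254×1.5 = 381 → clamp → 255
= RGB(117, 125, 255)


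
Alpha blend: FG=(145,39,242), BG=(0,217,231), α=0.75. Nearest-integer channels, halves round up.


C = α×F + (1-α)×B, with 1-α = 0.25
R: 0.75×145 + 0.25×0 = 108.75 + 0.00 = 108.75 → 109
G: 0.75×39 + 0.25×217 = 29.25 + 54.25 = 83.50 → 84
B: 0.75×242 + 0.25×231 = 181.50 + 57.75 = 239.25 → 239
= RGB(109, 84, 239)


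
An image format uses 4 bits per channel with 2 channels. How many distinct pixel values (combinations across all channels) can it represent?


Total bits = 4 bits/channel × 2 channels = 8 bits
Distinct pixel values = 2^8
= 256 pixel values


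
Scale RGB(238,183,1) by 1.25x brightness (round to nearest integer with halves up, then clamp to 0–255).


Multiply each channel by 1.25, round half up, clamp to [0, 255]
R: 238×1.25 = 297.5 → round → 298 → clamp → 255
G: 183×1.25 = 228.75 → round → 229
B: 1×1.25 = 1.25 → round → 1
= RGB(255, 229, 1)


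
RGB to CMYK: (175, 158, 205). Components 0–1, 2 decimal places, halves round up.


R'=175/255≈0.6863, G'=158/255≈0.6196, B'=205/255≈0.8039
K = 1 - max(R',G',B') = 1 - 205/255 = 50/255 = 0.19607… → 0.20
(1-R'-K)/(1-K) simplifies to (max-R)/max with max = 205:
C = (205-175)/205 = 30/205 = 0.14634… → 0.15
M = (205-158)/205 = 47/205 = 0.22926… → 0.23
Y = (205-205)/205 = 0/205 = 0 → 0.00
= CMYK(0.15, 0.23, 0.00, 0.20)


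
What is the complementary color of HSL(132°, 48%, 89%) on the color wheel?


Complement = opposite side of color wheel = hue + 180°
H' = (132 + 180) mod 360 = 312°
S and L unchanged.
= HSL(312°, 48%, 89%)


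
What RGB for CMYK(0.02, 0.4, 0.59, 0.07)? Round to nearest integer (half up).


R = 255 × (1-C) × (1-K) = 255 × 0.98 × 0.93 = 232.407 → 232
G = 255 × (1-M) × (1-K) = 255 × 0.60 × 0.93 = 142.29 → 142
B = 255 × (1-Y) × (1-K) = 255 × 0.41 × 0.93 = 97.2315 → 97
= RGB(232, 142, 97)


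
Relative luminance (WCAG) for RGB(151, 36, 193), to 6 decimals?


Linearize each channel (sRGB transfer function): c = v/255; c_lin = c/12.92 if c ≤ 0.04045, else ((c+0.055)/1.055)^2.4
  R: 151/255 ≈ 0.592157 > 0.04045 → ((0.592157+0.055)/1.055)^2.4 ≈ 0.309469
  G: 36/255 ≈ 0.141176 > 0.04045 → ((0.141176+0.055)/1.055)^2.4 ≈ 0.017642
  B: 193/255 ≈ 0.756863 > 0.04045 → ((0.756863+0.055)/1.055)^2.4 ≈ 0.533276
R_lin = 0.309469, G_lin = 0.017642, B_lin = 0.533276
L = 0.2126×R + 0.7152×G + 0.0722×B
L = 0.2126×0.309469 + 0.7152×0.017642 + 0.0722×0.533276
L ≈ 0.116913


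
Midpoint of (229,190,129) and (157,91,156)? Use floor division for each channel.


Midpoint: each channel = ⌊(C₁+C₂)/2⌋
R: ⌊(229+157)/2⌋ = 193
G: ⌊(190+91)/2⌋ = 140
B: ⌊(129+156)/2⌋ = 142
= RGB(193, 140, 142)


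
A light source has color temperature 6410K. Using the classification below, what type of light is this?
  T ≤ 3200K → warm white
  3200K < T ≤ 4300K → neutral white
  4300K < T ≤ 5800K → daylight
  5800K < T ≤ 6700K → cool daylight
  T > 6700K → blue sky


Temperature: 6410K
5800K < 6410K ≤ 6700K → cool daylight
Classification: cool daylight


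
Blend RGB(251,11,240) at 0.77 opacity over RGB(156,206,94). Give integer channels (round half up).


C = α×F + (1-α)×B, with 1-α = 0.23
R: 0.77×251 + 0.23×156 = 193.27 + 35.88 = 229.15 → 229
G: 0.77×11 + 0.23×206 = 8.47 + 47.38 = 55.85 → 56
B: 0.77×240 + 0.23×94 = 184.80 + 21.62 = 206.42 → 206
= RGB(229, 56, 206)


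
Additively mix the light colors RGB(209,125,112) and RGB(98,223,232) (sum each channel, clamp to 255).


Additive: each channel = min(255, C₁+C₂)
R: 209+98 = 307 → 255
G: 125+223 = 348 → 255
B: 112+232 = 344 → 255
= RGB(255, 255, 255)


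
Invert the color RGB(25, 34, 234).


Invert: (255-R, 255-G, 255-B)
R: 255-25 = 230
G: 255-34 = 221
B: 255-234 = 21
= RGB(230, 221, 21)


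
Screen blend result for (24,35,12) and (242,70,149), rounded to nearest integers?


Screen: C = 255 - (255-A)×(255-B)/255, rounded to nearest integer
R: 255 - (255-24)×(255-242)/255 = 255 - 3003/255 ≈ 255 - 11.776 = 243.224 → 243
G: 255 - (255-35)×(255-70)/255 = 255 - 40700/255 ≈ 255 - 159.608 = 95.392 → 95
B: 255 - (255-12)×(255-149)/255 = 255 - 25758/255 ≈ 255 - 101.012 = 153.988 → 154
= RGB(243, 95, 154)


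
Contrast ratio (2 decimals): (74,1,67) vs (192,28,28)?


Linearize each sRGB channel c=v/255: c/12.92 if c ≤ 0.04045 else ((c+0.055)/1.055)^2.4
L = 0.2126×R_lin + 0.7152×G_lin + 0.0722×B_lin
Color 1 (74,1,67):
  R=74: 74/255≈0.2902 > 0.04045 → ((0.2902+0.055)/1.055)^2.4 ≈ 0.06848
  G=1: 1/255≈0.0039 ≤ 0.04045 → 0.0039/12.92 ≈ 0.00030
  B=67: 67/255≈0.2627 > 0.04045 → ((0.2627+0.055)/1.055)^2.4 ≈ 0.05613
  L1 = 0.2126×0.06848 + 0.7152×0.00030 + 0.0722×0.05613 ≈ 0.01883
Color 2 (192,28,28):
  R=192: 192/255≈0.7529 > 0.04045 → ((0.7529+0.055)/1.055)^2.4 ≈ 0.52712
  G=28: 28/255≈0.1098 > 0.04045 → ((0.1098+0.055)/1.055)^2.4 ≈ 0.01161
  B=28: 28/255≈0.1098 > 0.04045 → ((0.1098+0.055)/1.055)^2.4 ≈ 0.01161
  L2 = 0.2126×0.52712 + 0.7152×0.01161 + 0.0722×0.01161 ≈ 0.12121
Lighter = 0.12121, Darker = 0.01883
Ratio = (L_lighter + 0.05) / (L_darker + 0.05)
Ratio = (0.12121 + 0.05) / (0.01883 + 0.05) = 0.17121 / 0.06883 ≈ 2.4875
Ratio ≈ 2.49:1


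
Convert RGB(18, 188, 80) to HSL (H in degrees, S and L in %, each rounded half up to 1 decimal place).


Normalize: R'=18/255≈0.0706, G'=188/255≈0.7373, B'=80/255≈0.3137
Max=188/255, Min=18/255, Δ=Max-Min=170/255
L = (Max+Min)/2 = (188+18)/510 = 206/510 = 0.40392… → L = 40.4%
L ≤ 0.5 → S = Δ/(Max+Min) = 170/(188+18) = 170/206 = 0.82524… → S = 82.5%
(the 1/255 factors cancel in S and H, so raw channel differences can be used)
Max is G' → H = 60 × ((B-R)/Δ + 2) = 60 × ((80-18)/170 + 2)
  62/170 + 2 = 0.3647… + 2 = 2.3647…
  H = 60 × 2.3647… = 141.882…° → H = 141.9°
= HSL(141.9°, 82.5%, 40.4%)


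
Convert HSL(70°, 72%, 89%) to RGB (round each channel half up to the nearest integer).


H=70°, S=0.72, L=0.89
C = (1-|2L-1|)×S = (1-|0.78|)×0.72 = 0.1584
H' = H/60 = 70/60 ≈ 1.1667; X = C×(1-|H' mod 2 - 1|) = 0.132
m = L - C/2 = 0.89 - 0.0792 = 0.8108
Sector ⌊H'⌋ = 1 → (R',G',B') = (0.132, 0.1584, 0.0)
RGB = ((R'+m)×255, (G'+m)×255, (B'+m)×255) = (240.414, 247.146, 206.754)
Round half up → RGB(240, 247, 207)


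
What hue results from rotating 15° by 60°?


New hue = (H + rotation) mod 360
New hue = (15 + 60) mod 360
= 75 mod 360
= 75°


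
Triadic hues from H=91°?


Triadic: equally spaced at 120° intervals
H1 = 91°
H2 = (91 + 120) mod 360 = 211°
H3 = (91 + 240) mod 360 = 331°
Triadic = 91°, 211°, 331°


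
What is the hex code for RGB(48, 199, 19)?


R = 48 → 30 (hex)
G = 199 → C7 (hex)
B = 19 → 13 (hex)
Hex = #30C713


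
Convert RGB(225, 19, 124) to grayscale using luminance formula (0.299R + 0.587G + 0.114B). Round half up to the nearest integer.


Gray = 0.299×R + 0.587×G + 0.114×B
Gray = 0.299×225 + 0.587×19 + 0.114×124
Gray = 67.275 + 11.153 + 14.136
Gray = 92.564 → round half up → 93
Gray = 93


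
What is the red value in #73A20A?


Color: #73A20A
R = 73 = 115
G = A2 = 162
B = 0A = 10
Red = 115


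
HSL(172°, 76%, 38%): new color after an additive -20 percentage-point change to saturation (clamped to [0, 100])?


Original S = 76%
Adjustment = -20 percentage points
New S = 76 + (-20) = 56
Clamp to [0, 100] → 56
= HSL(172°, 56%, 38%)


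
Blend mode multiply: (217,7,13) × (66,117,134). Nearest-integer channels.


Multiply: C = A×B/255, rounded to nearest integer
R: 217×66/255 = 14322/255 ≈ 56.165 → 56
G: 7×117/255 = 819/255 ≈ 3.212 → 3
B: 13×134/255 = 1742/255 ≈ 6.831 → 7
= RGB(56, 3, 7)


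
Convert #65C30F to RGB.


65 → 101 (R)
C3 → 195 (G)
0F → 15 (B)
= RGB(101, 195, 15)


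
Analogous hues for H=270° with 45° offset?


Base hue: 270°
Left analog: (270 - 45) mod 360 = 225°
Right analog: (270 + 45) mod 360 = 315°
Analogous hues = 225° and 315°


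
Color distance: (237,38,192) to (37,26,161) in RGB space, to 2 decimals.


d = √[(R₁-R₂)² + (G₁-G₂)² + (B₁-B₂)²]
d = √[(237-37)² + (38-26)² + (192-161)²]
d = √[40000 + 144 + 961]
d = √41105
d ≈ 202.74


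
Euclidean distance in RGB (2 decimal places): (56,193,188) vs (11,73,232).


d = √[(R₁-R₂)² + (G₁-G₂)² + (B₁-B₂)²]
d = √[(56-11)² + (193-73)² + (188-232)²]
d = √[2025 + 14400 + 1936]
d = √18361
d ≈ 135.50


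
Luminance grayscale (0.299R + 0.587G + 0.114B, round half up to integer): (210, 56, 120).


Gray = 0.299×R + 0.587×G + 0.114×B
Gray = 0.299×210 + 0.587×56 + 0.114×120
Gray = 62.790 + 32.872 + 13.680
Gray = 109.342 → round half up → 109
Gray = 109


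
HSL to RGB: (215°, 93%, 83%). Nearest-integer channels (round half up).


H=215°, S=0.93, L=0.83
C = (1-|2L-1|)×S = (1-|0.66|)×0.93 = 0.3162
H' = H/60 = 215/60 ≈ 3.5833; X = C×(1-|H' mod 2 - 1|) = 0.13175
m = L - C/2 = 0.83 - 0.1581 = 0.6719
Sector ⌊H'⌋ = 3 → (R',G',B') = (0.0, 0.13175, 0.3162)
RGB = ((R'+m)×255, (G'+m)×255, (B'+m)×255) = (171.3345, 204.93075, 251.9655)
Round half up → RGB(171, 205, 252)


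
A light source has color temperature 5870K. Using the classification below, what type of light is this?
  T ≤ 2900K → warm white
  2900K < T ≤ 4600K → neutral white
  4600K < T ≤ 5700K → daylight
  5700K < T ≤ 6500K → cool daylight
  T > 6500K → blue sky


Temperature: 5870K
5700K < 5870K ≤ 6500K → cool daylight
Classification: cool daylight


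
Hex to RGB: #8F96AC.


8F → 143 (R)
96 → 150 (G)
AC → 172 (B)
= RGB(143, 150, 172)


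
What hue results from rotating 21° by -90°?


New hue = (H + rotation) mod 360
New hue = (21 -90) mod 360
= -69 mod 360
= 291°


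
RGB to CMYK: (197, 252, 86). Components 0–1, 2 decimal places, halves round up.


R'=197/255≈0.7725, G'=252/255≈0.9882, B'=86/255≈0.3373
K = 1 - max(R',G',B') = 1 - 252/255 = 3/255 = 0.01176… → 0.01
(1-R'-K)/(1-K) simplifies to (max-R)/max with max = 252:
C = (252-197)/252 = 55/252 = 0.21825… → 0.22
M = (252-252)/252 = 0/252 = 0 → 0.00
Y = (252-86)/252 = 166/252 = 0.65873… → 0.66
= CMYK(0.22, 0.00, 0.66, 0.01)


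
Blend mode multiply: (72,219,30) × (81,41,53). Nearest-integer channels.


Multiply: C = A×B/255, rounded to nearest integer
R: 72×81/255 = 5832/255 ≈ 22.871 → 23
G: 219×41/255 = 8979/255 ≈ 35.212 → 35
B: 30×53/255 = 1590/255 ≈ 6.235 → 6
= RGB(23, 35, 6)


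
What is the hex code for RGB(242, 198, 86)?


R = 242 → F2 (hex)
G = 198 → C6 (hex)
B = 86 → 56 (hex)
Hex = #F2C656


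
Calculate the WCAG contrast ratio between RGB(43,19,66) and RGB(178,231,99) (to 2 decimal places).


Linearize each sRGB channel c=v/255: c/12.92 if c ≤ 0.04045 else ((c+0.055)/1.055)^2.4
L = 0.2126×R_lin + 0.7152×G_lin + 0.0722×B_lin
Color 1 (43,19,66):
  R=43: 43/255≈0.1686 > 0.04045 → ((0.1686+0.055)/1.055)^2.4 ≈ 0.02416
  G=19: 19/255≈0.0745 > 0.04045 → ((0.0745+0.055)/1.055)^2.4 ≈ 0.00651
  B=66: 66/255≈0.2588 > 0.04045 → ((0.2588+0.055)/1.055)^2.4 ≈ 0.05448
  L1 = 0.2126×0.02416 + 0.7152×0.00651 + 0.0722×0.05448 ≈ 0.01373
Color 2 (178,231,99):
  R=178: 178/255≈0.6980 > 0.04045 → ((0.6980+0.055)/1.055)^2.4 ≈ 0.44520
  G=231: 231/255≈0.9059 > 0.04045 → ((0.9059+0.055)/1.055)^2.4 ≈ 0.79910
  B=99: 99/255≈0.3882 > 0.04045 → ((0.3882+0.055)/1.055)^2.4 ≈ 0.12477
  L2 = 0.2126×0.44520 + 0.7152×0.79910 + 0.0722×0.12477 ≈ 0.67518
Lighter = 0.67518, Darker = 0.01373
Ratio = (L_lighter + 0.05) / (L_darker + 0.05)
Ratio = (0.67518 + 0.05) / (0.01373 + 0.05) = 0.72518 / 0.06373 ≈ 11.3795
Ratio ≈ 11.38:1


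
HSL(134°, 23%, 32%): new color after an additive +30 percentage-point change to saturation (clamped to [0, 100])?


Original S = 23%
Adjustment = +30 percentage points
New S = 23 + (30) = 53
Clamp to [0, 100] → 53
= HSL(134°, 53%, 32%)


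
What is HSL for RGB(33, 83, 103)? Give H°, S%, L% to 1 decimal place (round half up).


Normalize: R'=33/255≈0.1294, G'=83/255≈0.3255, B'=103/255≈0.4039
Max=103/255, Min=33/255, Δ=Max-Min=70/255
L = (Max+Min)/2 = (103+33)/510 = 136/510 = 0.26666… → L = 26.7%
L ≤ 0.5 → S = Δ/(Max+Min) = 70/(103+33) = 70/136 = 0.51470… → S = 51.5%
(the 1/255 factors cancel in S and H, so raw channel differences can be used)
Max is B' → H = 60 × ((R-G)/Δ + 4) = 60 × ((33-83)/70 + 4)
  -50/70 + 4 = -0.7142… + 4 = 3.2857…
  H = 60 × 3.2857… = 197.142…° → H = 197.1°
= HSL(197.1°, 51.5%, 26.7%)


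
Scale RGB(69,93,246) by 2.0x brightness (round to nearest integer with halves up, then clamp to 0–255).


Multiply each channel by 2.0, round half up, clamp to [0, 255]
R: 69×2.0 = 138
G: 93×2.0 = 186
B: 246×2.0 = 492 → clamp → 255
= RGB(138, 186, 255)


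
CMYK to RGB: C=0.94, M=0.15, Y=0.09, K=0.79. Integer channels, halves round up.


R = 255 × (1-C) × (1-K) = 255 × 0.06 × 0.21 = 3.213 → 3
G = 255 × (1-M) × (1-K) = 255 × 0.85 × 0.21 = 45.5175 → 46
B = 255 × (1-Y) × (1-K) = 255 × 0.91 × 0.21 = 48.7305 → 49
= RGB(3, 46, 49)


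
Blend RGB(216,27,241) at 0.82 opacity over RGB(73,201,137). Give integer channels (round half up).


C = α×F + (1-α)×B, with 1-α = 0.18
R: 0.82×216 + 0.18×73 = 177.12 + 13.14 = 190.26 → 190
G: 0.82×27 + 0.18×201 = 22.14 + 36.18 = 58.32 → 58
B: 0.82×241 + 0.18×137 = 197.62 + 24.66 = 222.28 → 222
= RGB(190, 58, 222)


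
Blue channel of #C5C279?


Color: #C5C279
R = C5 = 197
G = C2 = 194
B = 79 = 121
Blue = 121


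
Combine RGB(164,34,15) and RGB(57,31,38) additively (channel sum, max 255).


Additive: each channel = min(255, C₁+C₂)
R: 164+57 = 221 → 221
G: 34+31 = 65 → 65
B: 15+38 = 53 → 53
= RGB(221, 65, 53)


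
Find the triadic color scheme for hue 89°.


Triadic: equally spaced at 120° intervals
H1 = 89°
H2 = (89 + 120) mod 360 = 209°
H3 = (89 + 240) mod 360 = 329°
Triadic = 89°, 209°, 329°


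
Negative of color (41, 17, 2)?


Invert: (255-R, 255-G, 255-B)
R: 255-41 = 214
G: 255-17 = 238
B: 255-2 = 253
= RGB(214, 238, 253)


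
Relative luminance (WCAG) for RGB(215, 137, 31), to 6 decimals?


Linearize each channel (sRGB transfer function): c = v/255; c_lin = c/12.92 if c ≤ 0.04045, else ((c+0.055)/1.055)^2.4
  R: 215/255 ≈ 0.843137 > 0.04045 → ((0.843137+0.055)/1.055)^2.4 ≈ 0.679542
  G: 137/255 ≈ 0.537255 > 0.04045 → ((0.537255+0.055)/1.055)^2.4 ≈ 0.250158
  B: 31/255 ≈ 0.121569 > 0.04045 → ((0.121569+0.055)/1.055)^2.4 ≈ 0.013702
R_lin = 0.679542, G_lin = 0.250158, B_lin = 0.013702
L = 0.2126×R + 0.7152×G + 0.0722×B
L = 0.2126×0.679542 + 0.7152×0.250158 + 0.0722×0.013702
L ≈ 0.324373


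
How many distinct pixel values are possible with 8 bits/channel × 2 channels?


Total bits = 8 bits/channel × 2 channels = 16 bits
Distinct pixel values = 2^16
= 65,536 pixel values


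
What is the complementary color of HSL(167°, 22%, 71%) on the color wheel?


Complement = opposite side of color wheel = hue + 180°
H' = (167 + 180) mod 360 = 347°
S and L unchanged.
= HSL(347°, 22%, 71%)


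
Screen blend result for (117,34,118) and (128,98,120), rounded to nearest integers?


Screen: C = 255 - (255-A)×(255-B)/255, rounded to nearest integer
R: 255 - (255-117)×(255-128)/255 = 255 - 17526/255 ≈ 255 - 68.729 = 186.271 → 186
G: 255 - (255-34)×(255-98)/255 = 255 - 34697/255 ≈ 255 - 136.067 = 118.933 → 119
B: 255 - (255-118)×(255-120)/255 = 255 - 18495/255 ≈ 255 - 72.529 = 182.471 → 182
= RGB(186, 119, 182)


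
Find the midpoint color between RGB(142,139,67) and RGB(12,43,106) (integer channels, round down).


Midpoint: each channel = ⌊(C₁+C₂)/2⌋
R: ⌊(142+12)/2⌋ = 77
G: ⌊(139+43)/2⌋ = 91
B: ⌊(67+106)/2⌋ = 86
= RGB(77, 91, 86)


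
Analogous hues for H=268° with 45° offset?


Base hue: 268°
Left analog: (268 - 45) mod 360 = 223°
Right analog: (268 + 45) mod 360 = 313°
Analogous hues = 223° and 313°


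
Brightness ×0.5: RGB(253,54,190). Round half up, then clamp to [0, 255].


Multiply each channel by 0.5, round half up, clamp to [0, 255]
R: 253×0.5 = 126.5 → round → 127
G: 54×0.5 = 27
B: 190×0.5 = 95
= RGB(127, 27, 95)


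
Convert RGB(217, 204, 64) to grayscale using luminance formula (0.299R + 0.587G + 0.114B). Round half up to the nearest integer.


Gray = 0.299×R + 0.587×G + 0.114×B
Gray = 0.299×217 + 0.587×204 + 0.114×64
Gray = 64.883 + 119.748 + 7.296
Gray = 191.927 → round half up → 192
Gray = 192


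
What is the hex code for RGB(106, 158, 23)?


R = 106 → 6A (hex)
G = 158 → 9E (hex)
B = 23 → 17 (hex)
Hex = #6A9E17


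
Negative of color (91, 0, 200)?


Invert: (255-R, 255-G, 255-B)
R: 255-91 = 164
G: 255-0 = 255
B: 255-200 = 55
= RGB(164, 255, 55)


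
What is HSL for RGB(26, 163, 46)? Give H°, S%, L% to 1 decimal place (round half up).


Normalize: R'=26/255≈0.1020, G'=163/255≈0.6392, B'=46/255≈0.1804
Max=163/255, Min=26/255, Δ=Max-Min=137/255
L = (Max+Min)/2 = (163+26)/510 = 189/510 = 0.37058… → L = 37.1%
L ≤ 0.5 → S = Δ/(Max+Min) = 137/(163+26) = 137/189 = 0.72486… → S = 72.5%
(the 1/255 factors cancel in S and H, so raw channel differences can be used)
Max is G' → H = 60 × ((B-R)/Δ + 2) = 60 × ((46-26)/137 + 2)
  20/137 + 2 = 0.1459… + 2 = 2.1459…
  H = 60 × 2.1459… = 128.759…° → H = 128.8°
= HSL(128.8°, 72.5%, 37.1%)


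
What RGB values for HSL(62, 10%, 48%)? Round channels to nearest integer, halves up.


H=62°, S=0.10, L=0.48
C = (1-|2L-1|)×S = (1-|-0.04|)×0.10 = 0.096
H' = H/60 = 62/60 ≈ 1.0333; X = C×(1-|H' mod 2 - 1|) = 0.0928
m = L - C/2 = 0.48 - 0.048 = 0.432
Sector ⌊H'⌋ = 1 → (R',G',B') = (0.0928, 0.096, 0.0)
RGB = ((R'+m)×255, (G'+m)×255, (B'+m)×255) = (133.824, 134.64, 110.16)
Round half up → RGB(134, 135, 110)


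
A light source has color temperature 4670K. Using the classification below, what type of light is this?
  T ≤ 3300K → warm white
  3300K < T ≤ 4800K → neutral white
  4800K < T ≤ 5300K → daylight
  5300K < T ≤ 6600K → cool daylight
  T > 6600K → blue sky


Temperature: 4670K
3300K < 4670K ≤ 4800K → neutral white
Classification: neutral white


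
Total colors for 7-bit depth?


Colors = 2^bits = 2^7
= 128 colors


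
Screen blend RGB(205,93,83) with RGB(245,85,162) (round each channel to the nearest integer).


Screen: C = 255 - (255-A)×(255-B)/255, rounded to nearest integer
R: 255 - (255-205)×(255-245)/255 = 255 - 500/255 ≈ 255 - 1.961 = 253.039 → 253
G: 255 - (255-93)×(255-85)/255 = 255 - 27540/255 ≈ 255 - 108.000 = 147.000 → 147
B: 255 - (255-83)×(255-162)/255 = 255 - 15996/255 ≈ 255 - 62.729 = 192.271 → 192
= RGB(253, 147, 192)


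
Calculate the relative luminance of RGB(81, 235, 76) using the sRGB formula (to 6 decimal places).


Linearize each channel (sRGB transfer function): c = v/255; c_lin = c/12.92 if c ≤ 0.04045, else ((c+0.055)/1.055)^2.4
  R: 81/255 ≈ 0.317647 > 0.04045 → ((0.317647+0.055)/1.055)^2.4 ≈ 0.082283
  G: 235/255 ≈ 0.921569 > 0.04045 → ((0.921569+0.055)/1.055)^2.4 ≈ 0.830770
  B: 76/255 ≈ 0.298039 > 0.04045 → ((0.298039+0.055)/1.055)^2.4 ≈ 0.072272
R_lin = 0.082283, G_lin = 0.830770, B_lin = 0.072272
L = 0.2126×R + 0.7152×G + 0.0722×B
L = 0.2126×0.082283 + 0.7152×0.830770 + 0.0722×0.072272
L ≈ 0.616878


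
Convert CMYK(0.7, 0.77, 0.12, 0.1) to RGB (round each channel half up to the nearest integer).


R = 255 × (1-C) × (1-K) = 255 × 0.30 × 0.90 = 68.85 → 69
G = 255 × (1-M) × (1-K) = 255 × 0.23 × 0.90 = 52.785 → 53
B = 255 × (1-Y) × (1-K) = 255 × 0.88 × 0.90 = 201.96 → 202
= RGB(69, 53, 202)


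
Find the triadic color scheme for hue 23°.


Triadic: equally spaced at 120° intervals
H1 = 23°
H2 = (23 + 120) mod 360 = 143°
H3 = (23 + 240) mod 360 = 263°
Triadic = 23°, 143°, 263°


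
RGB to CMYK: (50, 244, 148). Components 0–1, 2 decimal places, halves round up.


R'=50/255≈0.1961, G'=244/255≈0.9569, B'=148/255≈0.5804
K = 1 - max(R',G',B') = 1 - 244/255 = 11/255 = 0.04313… → 0.04
(1-R'-K)/(1-K) simplifies to (max-R)/max with max = 244:
C = (244-50)/244 = 194/244 = 0.79508… → 0.80
M = (244-244)/244 = 0/244 = 0 → 0.00
Y = (244-148)/244 = 96/244 = 0.39344… → 0.39
= CMYK(0.80, 0.00, 0.39, 0.04)


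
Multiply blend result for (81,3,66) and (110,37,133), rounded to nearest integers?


Multiply: C = A×B/255, rounded to nearest integer
R: 81×110/255 = 8910/255 ≈ 34.941 → 35
G: 3×37/255 = 111/255 ≈ 0.435 → 0
B: 66×133/255 = 8778/255 ≈ 34.424 → 34
= RGB(35, 0, 34)


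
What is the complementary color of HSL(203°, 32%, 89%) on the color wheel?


Complement = opposite side of color wheel = hue + 180°
H' = (203 + 180) mod 360 = 23°
S and L unchanged.
= HSL(23°, 32%, 89%)


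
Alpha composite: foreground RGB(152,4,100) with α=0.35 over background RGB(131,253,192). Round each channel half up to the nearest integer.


C = α×F + (1-α)×B, with 1-α = 0.65
R: 0.35×152 + 0.65×131 = 53.20 + 85.15 = 138.35 → 138
G: 0.35×4 + 0.65×253 = 1.40 + 164.45 = 165.85 → 166
B: 0.35×100 + 0.65×192 = 35.00 + 124.80 = 159.80 → 160
= RGB(138, 166, 160)


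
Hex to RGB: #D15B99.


D1 → 209 (R)
5B → 91 (G)
99 → 153 (B)
= RGB(209, 91, 153)


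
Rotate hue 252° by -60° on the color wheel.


New hue = (H + rotation) mod 360
New hue = (252 -60) mod 360
= 192 mod 360
= 192°


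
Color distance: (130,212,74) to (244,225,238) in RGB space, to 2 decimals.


d = √[(R₁-R₂)² + (G₁-G₂)² + (B₁-B₂)²]
d = √[(130-244)² + (212-225)² + (74-238)²]
d = √[12996 + 169 + 26896]
d = √40061
d ≈ 200.15


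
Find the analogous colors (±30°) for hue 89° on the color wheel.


Base hue: 89°
Left analog: (89 - 30) mod 360 = 59°
Right analog: (89 + 30) mod 360 = 119°
Analogous hues = 59° and 119°


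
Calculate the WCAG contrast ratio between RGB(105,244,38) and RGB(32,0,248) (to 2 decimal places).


Linearize each sRGB channel c=v/255: c/12.92 if c ≤ 0.04045 else ((c+0.055)/1.055)^2.4
L = 0.2126×R_lin + 0.7152×G_lin + 0.0722×B_lin
Color 1 (105,244,38):
  R=105: 105/255≈0.4118 > 0.04045 → ((0.4118+0.055)/1.055)^2.4 ≈ 0.14126
  G=244: 244/255≈0.9569 > 0.04045 → ((0.9569+0.055)/1.055)^2.4 ≈ 0.90466
  B=38: 38/255≈0.1490 > 0.04045 → ((0.1490+0.055)/1.055)^2.4 ≈ 0.01938
  L1 = 0.2126×0.14126 + 0.7152×0.90466 + 0.0722×0.01938 ≈ 0.67845
Color 2 (32,0,248):
  R=32: 32/255≈0.1255 > 0.04045 → ((0.1255+0.055)/1.055)^2.4 ≈ 0.01444
  G=0: 0/255≈0.0000 ≤ 0.04045 → 0.0000/12.92 ≈ 0.00000
  B=248: 248/255≈0.9725 > 0.04045 → ((0.9725+0.055)/1.055)^2.4 ≈ 0.93869
  L2 = 0.2126×0.01444 + 0.7152×0.00000 + 0.0722×0.93869 ≈ 0.07084
Lighter = 0.67845, Darker = 0.07084
Ratio = (L_lighter + 0.05) / (L_darker + 0.05)
Ratio = (0.67845 + 0.05) / (0.07084 + 0.05) = 0.72845 / 0.12084 ≈ 6.0280
Ratio ≈ 6.03:1


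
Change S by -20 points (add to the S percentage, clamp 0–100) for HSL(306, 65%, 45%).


Original S = 65%
Adjustment = -20 percentage points
New S = 65 + (-20) = 45
Clamp to [0, 100] → 45
= HSL(306°, 45%, 45%)


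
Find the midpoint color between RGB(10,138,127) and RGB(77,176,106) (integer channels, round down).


Midpoint: each channel = ⌊(C₁+C₂)/2⌋
R: ⌊(10+77)/2⌋ = 43
G: ⌊(138+176)/2⌋ = 157
B: ⌊(127+106)/2⌋ = 116
= RGB(43, 157, 116)


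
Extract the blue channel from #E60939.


Color: #E60939
R = E6 = 230
G = 09 = 9
B = 39 = 57
Blue = 57


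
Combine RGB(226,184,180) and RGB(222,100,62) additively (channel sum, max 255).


Additive: each channel = min(255, C₁+C₂)
R: 226+222 = 448 → 255
G: 184+100 = 284 → 255
B: 180+62 = 242 → 242
= RGB(255, 255, 242)


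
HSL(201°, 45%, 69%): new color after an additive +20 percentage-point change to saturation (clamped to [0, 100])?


Original S = 45%
Adjustment = +20 percentage points
New S = 45 + (20) = 65
Clamp to [0, 100] → 65
= HSL(201°, 65%, 69%)


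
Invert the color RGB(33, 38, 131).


Invert: (255-R, 255-G, 255-B)
R: 255-33 = 222
G: 255-38 = 217
B: 255-131 = 124
= RGB(222, 217, 124)


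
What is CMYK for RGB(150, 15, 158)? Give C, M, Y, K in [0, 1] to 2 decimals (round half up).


R'=150/255≈0.5882, G'=15/255≈0.0588, B'=158/255≈0.6196
K = 1 - max(R',G',B') = 1 - 158/255 = 97/255 = 0.38039… → 0.38
(1-R'-K)/(1-K) simplifies to (max-R)/max with max = 158:
C = (158-150)/158 = 8/158 = 0.05063… → 0.05
M = (158-15)/158 = 143/158 = 0.90506… → 0.91
Y = (158-158)/158 = 0/158 = 0 → 0.00
= CMYK(0.05, 0.91, 0.00, 0.38)


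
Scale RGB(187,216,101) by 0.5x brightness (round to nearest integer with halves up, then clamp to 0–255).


Multiply each channel by 0.5, round half up, clamp to [0, 255]
R: 187×0.5 = 93.5 → round → 94
G: 216×0.5 = 108
B: 101×0.5 = 50.5 → round → 51
= RGB(94, 108, 51)


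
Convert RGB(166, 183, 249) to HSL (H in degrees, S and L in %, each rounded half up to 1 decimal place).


Normalize: R'=166/255≈0.6510, G'=183/255≈0.7176, B'=249/255≈0.9765
Max=249/255, Min=166/255, Δ=Max-Min=83/255
L = (Max+Min)/2 = (249+166)/510 = 415/510 = 0.81372… → L = 81.4%
L > 0.5 → S = Δ/(2-Max-Min) = 83/(510-249-166) = 83/95 = 0.87368… → S = 87.4%
(the 1/255 factors cancel in S and H, so raw channel differences can be used)
Max is B' → H = 60 × ((R-G)/Δ + 4) = 60 × ((166-183)/83 + 4)
  -17/83 + 4 = -0.2048… + 4 = 3.7951…
  H = 60 × 3.7951… = 227.710…° → H = 227.7°
= HSL(227.7°, 87.4%, 81.4%)


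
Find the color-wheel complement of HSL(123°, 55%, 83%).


Complement = opposite side of color wheel = hue + 180°
H' = (123 + 180) mod 360 = 303°
S and L unchanged.
= HSL(303°, 55%, 83%)


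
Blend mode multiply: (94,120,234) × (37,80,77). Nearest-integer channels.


Multiply: C = A×B/255, rounded to nearest integer
R: 94×37/255 = 3478/255 ≈ 13.639 → 14
G: 120×80/255 = 9600/255 ≈ 37.647 → 38
B: 234×77/255 = 18018/255 ≈ 70.659 → 71
= RGB(14, 38, 71)


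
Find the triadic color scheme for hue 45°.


Triadic: equally spaced at 120° intervals
H1 = 45°
H2 = (45 + 120) mod 360 = 165°
H3 = (45 + 240) mod 360 = 285°
Triadic = 45°, 165°, 285°


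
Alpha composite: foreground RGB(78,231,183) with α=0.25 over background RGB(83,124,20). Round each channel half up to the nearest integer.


C = α×F + (1-α)×B, with 1-α = 0.75
R: 0.25×78 + 0.75×83 = 19.50 + 62.25 = 81.75 → 82
G: 0.25×231 + 0.75×124 = 57.75 + 93.00 = 150.75 → 151
B: 0.25×183 + 0.75×20 = 45.75 + 15.00 = 60.75 → 61
= RGB(82, 151, 61)


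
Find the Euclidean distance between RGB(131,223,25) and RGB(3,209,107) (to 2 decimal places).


d = √[(R₁-R₂)² + (G₁-G₂)² + (B₁-B₂)²]
d = √[(131-3)² + (223-209)² + (25-107)²]
d = √[16384 + 196 + 6724]
d = √23304
d ≈ 152.66


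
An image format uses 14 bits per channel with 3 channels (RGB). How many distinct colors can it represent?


Total bits = 14 bits/channel × 3 channels = 42 bits
Distinct colors = 2^42
= 4,398,046,511,104 colors


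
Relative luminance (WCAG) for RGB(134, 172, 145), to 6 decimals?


Linearize each channel (sRGB transfer function): c = v/255; c_lin = c/12.92 if c ≤ 0.04045, else ((c+0.055)/1.055)^2.4
  R: 134/255 ≈ 0.525490 > 0.04045 → ((0.525490+0.055)/1.055)^2.4 ≈ 0.238398
  G: 172/255 ≈ 0.674510 > 0.04045 → ((0.674510+0.055)/1.055)^2.4 ≈ 0.412543
  B: 145/255 ≈ 0.568627 > 0.04045 → ((0.568627+0.055)/1.055)^2.4 ≈ 0.283149
R_lin = 0.238398, G_lin = 0.412543, B_lin = 0.283149
L = 0.2126×R + 0.7152×G + 0.0722×B
L = 0.2126×0.238398 + 0.7152×0.412543 + 0.0722×0.283149
L ≈ 0.366177


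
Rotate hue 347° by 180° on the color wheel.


New hue = (H + rotation) mod 360
New hue = (347 + 180) mod 360
= 527 mod 360
= 167°


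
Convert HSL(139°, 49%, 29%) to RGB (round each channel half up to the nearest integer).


H=139°, S=0.49, L=0.29
C = (1-|2L-1|)×S = (1-|-0.42|)×0.49 = 0.2842
H' = H/60 = 139/60 ≈ 2.3167; X = C×(1-|H' mod 2 - 1|) ≈ 0.0900
m = L - C/2 = 0.29 - 0.1421 = 0.1479
Sector ⌊H'⌋ = 2 → (R',G',B') = (0.0, 0.2842, ≈0.0900)
RGB = ((R'+m)×255, (G'+m)×255, (B'+m)×255) = (37.7145, 110.1855, 60.66365)
Round half up → RGB(38, 110, 61)


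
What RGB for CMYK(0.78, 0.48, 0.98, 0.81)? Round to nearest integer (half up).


R = 255 × (1-C) × (1-K) = 255 × 0.22 × 0.19 = 10.659 → 11
G = 255 × (1-M) × (1-K) = 255 × 0.52 × 0.19 = 25.194 → 25
B = 255 × (1-Y) × (1-K) = 255 × 0.02 × 0.19 = 0.969 → 1
= RGB(11, 25, 1)


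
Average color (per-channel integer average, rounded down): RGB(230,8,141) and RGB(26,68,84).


Midpoint: each channel = ⌊(C₁+C₂)/2⌋
R: ⌊(230+26)/2⌋ = 128
G: ⌊(8+68)/2⌋ = 38
B: ⌊(141+84)/2⌋ = 112
= RGB(128, 38, 112)


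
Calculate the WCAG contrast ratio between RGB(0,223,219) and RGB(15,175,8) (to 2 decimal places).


Linearize each sRGB channel c=v/255: c/12.92 if c ≤ 0.04045 else ((c+0.055)/1.055)^2.4
L = 0.2126×R_lin + 0.7152×G_lin + 0.0722×B_lin
Color 1 (0,223,219):
  R=0: 0/255≈0.0000 ≤ 0.04045 → 0.0000/12.92 ≈ 0.00000
  G=223: 223/255≈0.8745 > 0.04045 → ((0.8745+0.055)/1.055)^2.4 ≈ 0.73791
  B=219: 219/255≈0.8588 > 0.04045 → ((0.8588+0.055)/1.055)^2.4 ≈ 0.70838
  L1 = 0.2126×0.00000 + 0.7152×0.73791 + 0.0722×0.70838 ≈ 0.57890
Color 2 (15,175,8):
  R=15: 15/255≈0.0588 > 0.04045 → ((0.0588+0.055)/1.055)^2.4 ≈ 0.00478
  G=175: 175/255≈0.6863 > 0.04045 → ((0.6863+0.055)/1.055)^2.4 ≈ 0.42869
  B=8: 8/255≈0.0314 ≤ 0.04045 → 0.0314/12.92 ≈ 0.00243
  L2 = 0.2126×0.00478 + 0.7152×0.42869 + 0.0722×0.00243 ≈ 0.30779
Lighter = 0.57890, Darker = 0.30779
Ratio = (L_lighter + 0.05) / (L_darker + 0.05)
Ratio = (0.57890 + 0.05) / (0.30779 + 0.05) = 0.62890 / 0.35779 ≈ 1.7577
Ratio ≈ 1.76:1


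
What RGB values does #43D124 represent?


43 → 67 (R)
D1 → 209 (G)
24 → 36 (B)
= RGB(67, 209, 36)


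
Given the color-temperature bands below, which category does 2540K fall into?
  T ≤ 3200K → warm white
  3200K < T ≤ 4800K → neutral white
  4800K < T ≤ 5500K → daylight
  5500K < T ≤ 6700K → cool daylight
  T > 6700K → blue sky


Temperature: 2540K
2540K ≤ 3200K → warm white
Classification: warm white


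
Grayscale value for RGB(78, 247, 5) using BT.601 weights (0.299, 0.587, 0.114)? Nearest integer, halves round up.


Gray = 0.299×R + 0.587×G + 0.114×B
Gray = 0.299×78 + 0.587×247 + 0.114×5
Gray = 23.322 + 144.989 + 0.570
Gray = 168.881 → round half up → 169
Gray = 169


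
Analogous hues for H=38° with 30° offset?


Base hue: 38°
Left analog: (38 - 30) mod 360 = 8°
Right analog: (38 + 30) mod 360 = 68°
Analogous hues = 8° and 68°


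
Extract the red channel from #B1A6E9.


Color: #B1A6E9
R = B1 = 177
G = A6 = 166
B = E9 = 233
Red = 177


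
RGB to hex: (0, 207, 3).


R = 0 → 00 (hex)
G = 207 → CF (hex)
B = 3 → 03 (hex)
Hex = #00CF03


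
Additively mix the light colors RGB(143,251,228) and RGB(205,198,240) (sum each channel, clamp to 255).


Additive: each channel = min(255, C₁+C₂)
R: 143+205 = 348 → 255
G: 251+198 = 449 → 255
B: 228+240 = 468 → 255
= RGB(255, 255, 255)


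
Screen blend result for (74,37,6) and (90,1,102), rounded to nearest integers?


Screen: C = 255 - (255-A)×(255-B)/255, rounded to nearest integer
R: 255 - (255-74)×(255-90)/255 = 255 - 29865/255 ≈ 255 - 117.118 = 137.882 → 138
G: 255 - (255-37)×(255-1)/255 = 255 - 55372/255 ≈ 255 - 217.145 = 37.855 → 38
B: 255 - (255-6)×(255-102)/255 = 255 - 38097/255 ≈ 255 - 149.400 = 105.600 → 106
= RGB(138, 38, 106)


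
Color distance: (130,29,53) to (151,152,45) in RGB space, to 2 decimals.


d = √[(R₁-R₂)² + (G₁-G₂)² + (B₁-B₂)²]
d = √[(130-151)² + (29-152)² + (53-45)²]
d = √[441 + 15129 + 64]
d = √15634
d ≈ 125.04


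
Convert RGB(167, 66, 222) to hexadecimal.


R = 167 → A7 (hex)
G = 66 → 42 (hex)
B = 222 → DE (hex)
Hex = #A742DE


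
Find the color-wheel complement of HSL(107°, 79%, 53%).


Complement = opposite side of color wheel = hue + 180°
H' = (107 + 180) mod 360 = 287°
S and L unchanged.
= HSL(287°, 79%, 53%)


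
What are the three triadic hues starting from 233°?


Triadic: equally spaced at 120° intervals
H1 = 233°
H2 = (233 + 120) mod 360 = 353°
H3 = (233 + 240) mod 360 = 113°
Triadic = 233°, 353°, 113°


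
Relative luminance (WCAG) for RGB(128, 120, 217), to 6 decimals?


Linearize each channel (sRGB transfer function): c = v/255; c_lin = c/12.92 if c ≤ 0.04045, else ((c+0.055)/1.055)^2.4
  R: 128/255 ≈ 0.501961 > 0.04045 → ((0.501961+0.055)/1.055)^2.4 ≈ 0.215861
  G: 120/255 ≈ 0.470588 > 0.04045 → ((0.470588+0.055)/1.055)^2.4 ≈ 0.187821
  B: 217/255 ≈ 0.850980 > 0.04045 → ((0.850980+0.055)/1.055)^2.4 ≈ 0.693872
R_lin = 0.215861, G_lin = 0.187821, B_lin = 0.693872
L = 0.2126×R + 0.7152×G + 0.0722×B
L = 0.2126×0.215861 + 0.7152×0.187821 + 0.0722×0.693872
L ≈ 0.230319


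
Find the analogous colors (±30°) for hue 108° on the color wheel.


Base hue: 108°
Left analog: (108 - 30) mod 360 = 78°
Right analog: (108 + 30) mod 360 = 138°
Analogous hues = 78° and 138°


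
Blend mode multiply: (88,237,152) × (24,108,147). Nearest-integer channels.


Multiply: C = A×B/255, rounded to nearest integer
R: 88×24/255 = 2112/255 ≈ 8.282 → 8
G: 237×108/255 = 25596/255 ≈ 100.376 → 100
B: 152×147/255 = 22344/255 ≈ 87.624 → 88
= RGB(8, 100, 88)


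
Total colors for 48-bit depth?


Colors = 2^bits = 2^48
= 281,474,976,710,656 colors


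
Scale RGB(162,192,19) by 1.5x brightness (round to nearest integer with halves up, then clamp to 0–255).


Multiply each channel by 1.5, round half up, clamp to [0, 255]
R: 162×1.5 = 243
G: 192×1.5 = 288 → clamp → 255
B: 19×1.5 = 28.5 → round → 29
= RGB(243, 255, 29)


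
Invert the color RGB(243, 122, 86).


Invert: (255-R, 255-G, 255-B)
R: 255-243 = 12
G: 255-122 = 133
B: 255-86 = 169
= RGB(12, 133, 169)


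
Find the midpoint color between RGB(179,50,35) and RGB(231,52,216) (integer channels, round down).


Midpoint: each channel = ⌊(C₁+C₂)/2⌋
R: ⌊(179+231)/2⌋ = 205
G: ⌊(50+52)/2⌋ = 51
B: ⌊(35+216)/2⌋ = 125
= RGB(205, 51, 125)


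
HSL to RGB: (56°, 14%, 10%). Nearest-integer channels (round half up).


H=56°, S=0.14, L=0.10
C = (1-|2L-1|)×S = (1-|-0.80|)×0.14 = 0.028
H' = H/60 = 56/60 ≈ 0.9333; X = C×(1-|H' mod 2 - 1|) ≈ 0.0261
m = L - C/2 = 0.10 - 0.014 = 0.086
Sector ⌊H'⌋ = 0 → (R',G',B') = (0.028, ≈0.0261, 0.0)
RGB = ((R'+m)×255, (G'+m)×255, (B'+m)×255) = (29.07, 28.594, 21.93)
Round half up → RGB(29, 29, 22)


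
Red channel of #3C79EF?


Color: #3C79EF
R = 3C = 60
G = 79 = 121
B = EF = 239
Red = 60


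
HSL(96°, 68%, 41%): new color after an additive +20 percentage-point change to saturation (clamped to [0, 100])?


Original S = 68%
Adjustment = +20 percentage points
New S = 68 + (20) = 88
Clamp to [0, 100] → 88
= HSL(96°, 88%, 41%)


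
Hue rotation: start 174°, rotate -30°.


New hue = (H + rotation) mod 360
New hue = (174 -30) mod 360
= 144 mod 360
= 144°
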